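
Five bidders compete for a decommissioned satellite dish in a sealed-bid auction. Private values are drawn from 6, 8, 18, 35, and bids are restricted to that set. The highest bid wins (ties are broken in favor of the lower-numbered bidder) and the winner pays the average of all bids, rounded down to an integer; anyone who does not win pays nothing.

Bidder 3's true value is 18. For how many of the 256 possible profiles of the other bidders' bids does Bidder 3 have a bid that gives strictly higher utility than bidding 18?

42

Others bid (6, 6, 6, 6): truth gives 10; bid 8 gives 12 > 10. Violating.
Others bid (6, 6, 6, 8): truth gives 10; bid 8 gives 12 > 10. Violating.
Others bid (6, 6, 6, 35): truth gives 0; bid 35 gives 1 > 0. Violating.
Others bid (6, 6, 8, 6): truth gives 10; bid 8 gives 12 > 10. Violating.
Others bid (6, 6, 6, 18): truth gives 8; no alternative beats it.
Others bid (6, 6, 8, 18): truth gives 7; no alternative beats it.
(Checking all 256 profiles: 42 have a profitable deviation, 214 do not.)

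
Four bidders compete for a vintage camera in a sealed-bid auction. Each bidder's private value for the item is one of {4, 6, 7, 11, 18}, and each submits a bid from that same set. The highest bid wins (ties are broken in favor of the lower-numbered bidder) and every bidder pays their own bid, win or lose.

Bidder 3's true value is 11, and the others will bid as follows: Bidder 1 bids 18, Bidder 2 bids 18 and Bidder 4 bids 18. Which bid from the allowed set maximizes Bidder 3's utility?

Bid 4: loses but pays 4, utility -4.
Bid 6: loses but pays 6, utility -6.
Bid 7: loses but pays 7, utility -7.
Bid 11: loses but pays 11, utility -11.
Bid 18: loses but pays 18, utility -18.
The best choice is 4 with utility -4.

4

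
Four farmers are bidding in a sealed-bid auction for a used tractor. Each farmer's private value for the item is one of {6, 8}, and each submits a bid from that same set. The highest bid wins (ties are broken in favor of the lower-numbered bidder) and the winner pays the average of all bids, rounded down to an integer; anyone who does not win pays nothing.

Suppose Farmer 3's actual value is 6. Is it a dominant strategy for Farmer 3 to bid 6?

Yes

Check each profile of the others' bids and compare truth against every alternative bid.
Others bid (6, 6, 8): truth gives 0, best alternative gives -1.
Others bid (6, 6, 6): truth gives 0, best alternative gives 0.
Others bid (6, 8, 6): truth gives 0, best alternative gives 0.
Others bid (6, 8, 8): truth gives 0, best alternative gives 0.
Others bid (8, 6, 6): truth gives 0, best alternative gives 0.
Others bid (8, 6, 8): truth gives 0, best alternative gives 0.
(Remaining 2 profiles checked similarly; truth is weakly best in each.)
In every case the truthful bid is at least as good as any alternative, so it is a dominant strategy.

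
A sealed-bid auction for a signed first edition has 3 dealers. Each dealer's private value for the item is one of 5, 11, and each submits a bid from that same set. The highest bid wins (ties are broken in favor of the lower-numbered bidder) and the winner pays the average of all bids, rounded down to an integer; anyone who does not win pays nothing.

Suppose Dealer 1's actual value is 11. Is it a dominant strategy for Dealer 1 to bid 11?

No

Consider the case where Dealer 2 bids 5 and Dealer 3 bids 5.
Truthful bid 11: wins, pays 7, utility 11 - 7 = 4.
Bid 5 instead: wins, pays 5, utility 11 - 5 = 6.
Since 6 > 4, bidding 5 is strictly better here, so truthful bidding is not dominant.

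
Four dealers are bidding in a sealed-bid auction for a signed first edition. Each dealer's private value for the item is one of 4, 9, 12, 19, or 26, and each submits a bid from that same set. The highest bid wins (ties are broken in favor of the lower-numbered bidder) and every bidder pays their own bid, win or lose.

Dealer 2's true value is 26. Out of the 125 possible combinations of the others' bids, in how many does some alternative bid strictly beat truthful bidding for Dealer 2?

Others bid (4, 4, 4): truth gives 0; bid 9 gives 17 > 0. Violating.
Others bid (4, 4, 9): truth gives 0; bid 9 gives 17 > 0. Violating.
Others bid (4, 4, 12): truth gives 0; bid 12 gives 14 > 0. Violating.
Others bid (4, 4, 19): truth gives 0; bid 19 gives 7 > 0. Violating.
Others bid (4, 4, 26): truth gives 0; no alternative beats it.
Others bid (4, 9, 26): truth gives 0; no alternative beats it.
(Checking all 125 profiles: 73 have a profitable deviation, 52 do not.)

73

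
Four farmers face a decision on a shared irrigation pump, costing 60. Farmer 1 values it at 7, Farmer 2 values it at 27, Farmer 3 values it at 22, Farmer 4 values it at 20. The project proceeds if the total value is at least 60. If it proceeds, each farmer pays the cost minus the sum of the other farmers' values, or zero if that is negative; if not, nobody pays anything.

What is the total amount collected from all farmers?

Total value 76 ≥ cost 60, so it is built.
Farmer 1: others sum to 69; max(0, 60 - 69) = 0.
Farmer 2: others sum to 49; max(0, 60 - 49) = 11.
Farmer 3: others sum to 54; max(0, 60 - 54) = 6.
Farmer 4: others sum to 56; max(0, 60 - 56) = 4.
Total collected = 0 + 11 + 6 + 4 = 21.

21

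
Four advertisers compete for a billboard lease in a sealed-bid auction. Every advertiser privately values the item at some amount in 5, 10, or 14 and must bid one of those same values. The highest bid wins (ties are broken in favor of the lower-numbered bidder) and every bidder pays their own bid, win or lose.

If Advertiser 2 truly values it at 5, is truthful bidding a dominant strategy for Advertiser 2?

Yes

Check each profile of the others' bids and compare truth against every alternative bid.
Others bid (14, 5, 5): truth gives -5, best alternative gives -10.
Others bid (14, 5, 10): truth gives -5, best alternative gives -10.
Others bid (14, 5, 14): truth gives -5, best alternative gives -10.
Others bid (14, 10, 5): truth gives -5, best alternative gives -10.
Others bid (14, 10, 10): truth gives -5, best alternative gives -10.
Others bid (14, 10, 14): truth gives -5, best alternative gives -10.
(Remaining 21 profiles checked similarly; truth is weakly best in each.)
In every case the truthful bid is at least as good as any alternative, so it is a dominant strategy.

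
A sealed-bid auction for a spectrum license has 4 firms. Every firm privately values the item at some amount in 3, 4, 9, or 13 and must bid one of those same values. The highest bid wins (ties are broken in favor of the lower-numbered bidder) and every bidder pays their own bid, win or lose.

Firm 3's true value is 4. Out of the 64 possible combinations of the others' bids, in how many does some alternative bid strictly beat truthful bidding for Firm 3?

62

Others bid (3, 3, 9): truth gives -4; bid 3 gives -3 > -4. Violating.
Others bid (3, 3, 13): truth gives -4; bid 3 gives -3 > -4. Violating.
Others bid (3, 4, 3): truth gives -4; bid 3 gives -3 > -4. Violating.
Others bid (3, 4, 4): truth gives -4; bid 3 gives -3 > -4. Violating.
Others bid (3, 3, 3): truth gives 0; no alternative beats it.
Others bid (3, 3, 4): truth gives 0; no alternative beats it.
(Checking all 64 profiles: 62 have a profitable deviation, 2 do not.)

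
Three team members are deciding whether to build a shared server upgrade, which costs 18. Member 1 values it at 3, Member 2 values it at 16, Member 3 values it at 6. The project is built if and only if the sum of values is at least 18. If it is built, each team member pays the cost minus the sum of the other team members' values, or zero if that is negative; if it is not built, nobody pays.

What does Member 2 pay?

9

Total value 25 ≥ cost 18, so the project is built.
The other team members' values sum to 9.
Cost minus that sum is 18 - 9 = 9.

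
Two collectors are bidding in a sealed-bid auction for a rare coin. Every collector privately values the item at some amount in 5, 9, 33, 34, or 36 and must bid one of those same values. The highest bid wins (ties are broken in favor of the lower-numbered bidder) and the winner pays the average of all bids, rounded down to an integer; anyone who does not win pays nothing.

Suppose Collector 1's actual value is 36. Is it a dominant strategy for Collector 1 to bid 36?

No

Consider the case where Collector 2 bids 5.
Truthful bid 36: wins, pays 20, utility 36 - 20 = 16.
Bid 5 instead: wins, pays 5, utility 36 - 5 = 31.
Since 31 > 16, bidding 5 is strictly better here, so truthful bidding is not dominant.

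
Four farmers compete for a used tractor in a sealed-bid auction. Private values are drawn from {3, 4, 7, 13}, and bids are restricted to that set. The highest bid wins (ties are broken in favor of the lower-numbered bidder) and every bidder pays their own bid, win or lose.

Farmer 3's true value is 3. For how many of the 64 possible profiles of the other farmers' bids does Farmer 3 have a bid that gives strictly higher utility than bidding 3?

2

Others bid (3, 3, 3): truth gives -3; bid 4 gives -1 > -3. Violating.
Others bid (3, 3, 4): truth gives -3; bid 4 gives -1 > -3. Violating.
Others bid (3, 3, 7): truth gives -3; no alternative beats it.
Others bid (3, 3, 13): truth gives -3; no alternative beats it.
(Checking all 64 profiles: 2 have a profitable deviation, 62 do not.)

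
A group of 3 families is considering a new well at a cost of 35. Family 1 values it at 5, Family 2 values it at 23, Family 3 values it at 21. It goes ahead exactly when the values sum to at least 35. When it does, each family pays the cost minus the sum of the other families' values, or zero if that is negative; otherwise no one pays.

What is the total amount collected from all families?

Total value 49 ≥ cost 35, so it is built.
Family 1: others sum to 44; max(0, 35 - 44) = 0.
Family 2: others sum to 26; max(0, 35 - 26) = 9.
Family 3: others sum to 28; max(0, 35 - 28) = 7.
Total collected = 0 + 9 + 7 = 16.

16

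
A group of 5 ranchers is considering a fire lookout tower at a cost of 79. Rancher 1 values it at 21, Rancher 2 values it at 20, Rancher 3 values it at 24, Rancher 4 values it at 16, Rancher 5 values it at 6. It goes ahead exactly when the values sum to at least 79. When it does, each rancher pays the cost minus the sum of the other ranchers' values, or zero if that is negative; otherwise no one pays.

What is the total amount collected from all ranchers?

Total value 87 ≥ cost 79, so it is built.
Rancher 1: others sum to 66; max(0, 79 - 66) = 13.
Rancher 2: others sum to 67; max(0, 79 - 67) = 12.
Rancher 3: others sum to 63; max(0, 79 - 63) = 16.
Rancher 4: others sum to 71; max(0, 79 - 71) = 8.
Rancher 5: others sum to 81; max(0, 79 - 81) = 0.
Total collected = 13 + 12 + 16 + 8 + 0 = 49.

49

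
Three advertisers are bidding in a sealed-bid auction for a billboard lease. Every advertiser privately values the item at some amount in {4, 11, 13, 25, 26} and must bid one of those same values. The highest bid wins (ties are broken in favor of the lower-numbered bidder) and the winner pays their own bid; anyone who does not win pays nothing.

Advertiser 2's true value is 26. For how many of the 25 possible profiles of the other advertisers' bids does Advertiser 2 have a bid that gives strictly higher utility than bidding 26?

Others bid (4, 4): truth gives 0; bid 11 gives 15 > 0. Violating.
Others bid (4, 11): truth gives 0; bid 11 gives 15 > 0. Violating.
Others bid (4, 13): truth gives 0; bid 13 gives 13 > 0. Violating.
Others bid (4, 25): truth gives 0; bid 25 gives 1 > 0. Violating.
Others bid (4, 26): truth gives 0; no alternative beats it.
Others bid (11, 26): truth gives 0; no alternative beats it.
(Checking all 25 profiles: 12 have a profitable deviation, 13 do not.)

12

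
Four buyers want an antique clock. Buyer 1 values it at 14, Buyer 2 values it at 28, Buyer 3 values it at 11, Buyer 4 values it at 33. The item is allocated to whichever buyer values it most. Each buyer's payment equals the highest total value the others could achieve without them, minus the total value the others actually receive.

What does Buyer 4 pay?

28

Buyer 4 has the highest value and receives the item.
Without Buyer 4, the item would go to the next-highest value, 28, so the others could achieve 28.
With Buyer 4 present and winning, the others receive nothing, so their total is 0.
Payment = 28 - 0 = 28.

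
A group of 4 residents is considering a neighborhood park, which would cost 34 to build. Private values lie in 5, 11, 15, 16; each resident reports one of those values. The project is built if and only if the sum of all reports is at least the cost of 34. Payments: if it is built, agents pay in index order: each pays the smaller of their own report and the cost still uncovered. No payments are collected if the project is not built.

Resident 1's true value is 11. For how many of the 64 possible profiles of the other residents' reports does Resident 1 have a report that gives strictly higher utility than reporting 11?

Others report (5, 11, 15): truth gives 0; report 5 gives 6 > 0. Violating.
Others report (5, 11, 16): truth gives 0; report 5 gives 6 > 0. Violating.
Others report (5, 15, 11): truth gives 0; report 5 gives 6 > 0. Violating.
Others report (5, 15, 15): truth gives 0; report 5 gives 6 > 0. Violating.
Others report (5, 5, 5): truth gives 0; no alternative beats it.
Others report (5, 5, 11): truth gives 0; no alternative beats it.
(Checking all 64 profiles: 51 have a profitable deviation, 13 do not.)

51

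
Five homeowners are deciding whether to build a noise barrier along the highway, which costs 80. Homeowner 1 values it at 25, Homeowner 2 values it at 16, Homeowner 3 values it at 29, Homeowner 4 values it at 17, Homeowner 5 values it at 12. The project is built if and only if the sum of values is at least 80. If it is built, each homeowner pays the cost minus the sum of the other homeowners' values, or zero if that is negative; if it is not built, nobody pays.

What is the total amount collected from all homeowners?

16

Total value 99 ≥ cost 80, so it is built.
Homeowner 1: others sum to 74; max(0, 80 - 74) = 6.
Homeowner 2: others sum to 83; max(0, 80 - 83) = 0.
Homeowner 3: others sum to 70; max(0, 80 - 70) = 10.
Homeowner 4: others sum to 82; max(0, 80 - 82) = 0.
Homeowner 5: others sum to 87; max(0, 80 - 87) = 0.
Total collected = 6 + 0 + 10 + 0 + 0 = 16.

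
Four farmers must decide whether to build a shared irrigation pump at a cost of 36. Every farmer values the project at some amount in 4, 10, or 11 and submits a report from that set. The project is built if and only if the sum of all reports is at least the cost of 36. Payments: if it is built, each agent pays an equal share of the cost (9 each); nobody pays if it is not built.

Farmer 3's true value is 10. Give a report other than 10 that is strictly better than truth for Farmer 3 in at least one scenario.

11

Suppose Farmer 1 reports 4, Farmer 2 reports 10 and Farmer 4 reports 11.
Report 10: project not built, utility 0.
Report 11: project built, pays 9, utility 10 - 9 = 1.
So reporting 11 beats truth here (1 > 0).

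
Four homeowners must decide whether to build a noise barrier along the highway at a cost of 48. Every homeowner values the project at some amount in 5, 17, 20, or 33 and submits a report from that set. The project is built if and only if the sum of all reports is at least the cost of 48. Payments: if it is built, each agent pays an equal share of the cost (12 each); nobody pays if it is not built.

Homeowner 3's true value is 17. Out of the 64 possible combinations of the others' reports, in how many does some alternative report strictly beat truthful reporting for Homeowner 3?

7

Others report (5, 5, 5): truth gives 0; report 33 gives 5 > 0. Violating.
Others report (5, 5, 17): truth gives 0; report 33 gives 5 > 0. Violating.
Others report (5, 5, 20): truth gives 0; report 20 gives 5 > 0. Violating.
Others report (5, 17, 5): truth gives 0; report 33 gives 5 > 0. Violating.
Others report (5, 5, 33): truth gives 5; no alternative beats it.
Others report (5, 17, 17): truth gives 5; no alternative beats it.
(Checking all 64 profiles: 7 have a profitable deviation, 57 do not.)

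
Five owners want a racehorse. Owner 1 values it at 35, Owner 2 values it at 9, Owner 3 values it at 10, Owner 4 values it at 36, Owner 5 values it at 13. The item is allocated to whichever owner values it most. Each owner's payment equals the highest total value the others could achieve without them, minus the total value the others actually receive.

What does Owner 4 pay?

Owner 4 has the highest value and receives the item.
Without Owner 4, the item would go to the next-highest value, 35, so the others could achieve 35.
With Owner 4 present and winning, the others receive nothing, so their total is 0.
Payment = 35 - 0 = 35.

35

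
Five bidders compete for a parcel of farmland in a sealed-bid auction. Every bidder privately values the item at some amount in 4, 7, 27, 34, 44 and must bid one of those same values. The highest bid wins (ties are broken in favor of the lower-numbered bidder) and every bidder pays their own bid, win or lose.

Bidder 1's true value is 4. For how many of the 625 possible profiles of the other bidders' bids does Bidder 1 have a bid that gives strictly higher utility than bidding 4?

15

Others bid (4, 4, 4, 7): truth gives -4; bid 7 gives -3 > -4. Violating.
Others bid (4, 4, 7, 4): truth gives -4; bid 7 gives -3 > -4. Violating.
Others bid (4, 4, 7, 7): truth gives -4; bid 7 gives -3 > -4. Violating.
Others bid (4, 7, 4, 4): truth gives -4; bid 7 gives -3 > -4. Violating.
Others bid (4, 4, 4, 4): truth gives 0; no alternative beats it.
Others bid (4, 4, 4, 27): truth gives -4; no alternative beats it.
(Checking all 625 profiles: 15 have a profitable deviation, 610 do not.)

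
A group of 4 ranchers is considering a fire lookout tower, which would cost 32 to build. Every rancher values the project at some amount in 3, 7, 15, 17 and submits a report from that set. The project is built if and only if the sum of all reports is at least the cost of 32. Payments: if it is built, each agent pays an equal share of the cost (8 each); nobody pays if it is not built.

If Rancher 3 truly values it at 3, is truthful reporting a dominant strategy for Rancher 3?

Yes

Check each profile of the others' reports and compare truth against every alternative report.
Others report (3, 7, 15): truth gives 0, best alternative gives -5.
Others report (3, 7, 17): truth gives 0, best alternative gives -5.
Others report (3, 15, 7): truth gives 0, best alternative gives -5.
Others report (3, 17, 7): truth gives 0, best alternative gives -5.
Others report (7, 3, 15): truth gives 0, best alternative gives -5.
Others report (7, 3, 17): truth gives 0, best alternative gives -5.
(Remaining 58 profiles checked similarly; truth is weakly best in each.)
In every case the truthful report is at least as good as any alternative, so it is a dominant strategy.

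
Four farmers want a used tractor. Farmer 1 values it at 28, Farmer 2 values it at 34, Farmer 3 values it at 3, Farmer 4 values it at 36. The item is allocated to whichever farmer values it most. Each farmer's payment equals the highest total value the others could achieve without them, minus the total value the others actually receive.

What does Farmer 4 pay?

34

Farmer 4 has the highest value and receives the item.
Without Farmer 4, the item would go to the next-highest value, 34, so the others could achieve 34.
With Farmer 4 present and winning, the others receive nothing, so their total is 0.
Payment = 34 - 0 = 34.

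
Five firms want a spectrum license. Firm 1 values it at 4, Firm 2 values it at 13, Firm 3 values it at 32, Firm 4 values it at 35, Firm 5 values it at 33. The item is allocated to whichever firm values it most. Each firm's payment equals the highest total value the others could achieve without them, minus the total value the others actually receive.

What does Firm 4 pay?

33

Firm 4 has the highest value and receives the item.
Without Firm 4, the item would go to the next-highest value, 33, so the others could achieve 33.
With Firm 4 present and winning, the others receive nothing, so their total is 0.
Payment = 33 - 0 = 33.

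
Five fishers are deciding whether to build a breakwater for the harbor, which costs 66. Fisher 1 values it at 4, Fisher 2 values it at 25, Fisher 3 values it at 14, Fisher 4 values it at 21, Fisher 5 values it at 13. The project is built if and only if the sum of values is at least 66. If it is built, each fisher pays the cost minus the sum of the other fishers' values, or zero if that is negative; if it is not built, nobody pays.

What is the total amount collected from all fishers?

Total value 77 ≥ cost 66, so it is built.
Fisher 1: others sum to 73; max(0, 66 - 73) = 0.
Fisher 2: others sum to 52; max(0, 66 - 52) = 14.
Fisher 3: others sum to 63; max(0, 66 - 63) = 3.
Fisher 4: others sum to 56; max(0, 66 - 56) = 10.
Fisher 5: others sum to 64; max(0, 66 - 64) = 2.
Total collected = 0 + 14 + 3 + 10 + 2 = 29.

29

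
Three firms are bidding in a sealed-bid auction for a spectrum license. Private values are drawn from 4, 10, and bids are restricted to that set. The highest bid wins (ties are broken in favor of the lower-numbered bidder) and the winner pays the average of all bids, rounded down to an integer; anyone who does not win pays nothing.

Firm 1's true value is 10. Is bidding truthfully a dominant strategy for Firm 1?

Consider the case where Firm 2 bids 4 and Firm 3 bids 4.
Truthful bid 10: wins, pays 6, utility 10 - 6 = 4.
Bid 4 instead: wins, pays 4, utility 10 - 4 = 6.
Since 6 > 4, bidding 4 is strictly better here, so truthful bidding is not dominant.

No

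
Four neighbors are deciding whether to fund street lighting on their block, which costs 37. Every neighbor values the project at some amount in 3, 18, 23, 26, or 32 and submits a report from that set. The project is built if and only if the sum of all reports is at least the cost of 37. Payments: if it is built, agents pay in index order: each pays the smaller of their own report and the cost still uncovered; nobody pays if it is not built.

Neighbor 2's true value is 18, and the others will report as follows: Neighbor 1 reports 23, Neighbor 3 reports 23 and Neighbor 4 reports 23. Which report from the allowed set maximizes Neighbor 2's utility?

Report 3: project built, pays 3, utility 18 - 3 = 15.
Report 18: project built, pays 14, utility 18 - 14 = 4.
Report 23: project built, pays 14, utility 18 - 14 = 4.
Report 26: project built, pays 14, utility 18 - 14 = 4.
Report 32: project built, pays 14, utility 18 - 14 = 4.
The best choice is 3 with utility 15.

3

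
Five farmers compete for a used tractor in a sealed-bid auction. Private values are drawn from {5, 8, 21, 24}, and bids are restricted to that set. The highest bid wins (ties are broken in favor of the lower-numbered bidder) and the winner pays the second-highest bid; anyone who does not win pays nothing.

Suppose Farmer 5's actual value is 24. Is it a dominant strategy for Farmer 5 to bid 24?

Check each profile of the others' bids and compare truth against every alternative bid.
Others bid (5, 5, 5, 21): truth gives 3, best alternative gives 0.
Others bid (5, 5, 8, 21): truth gives 3, best alternative gives 0.
Others bid (5, 5, 21, 5): truth gives 3, best alternative gives 0.
Others bid (5, 5, 21, 8): truth gives 3, best alternative gives 0.
Others bid (5, 5, 21, 21): truth gives 3, best alternative gives 0.
Others bid (5, 8, 5, 21): truth gives 3, best alternative gives 0.
(Remaining 250 profiles checked similarly; truth is weakly best in each.)
In every case the truthful bid is at least as good as any alternative, so it is a dominant strategy.

Yes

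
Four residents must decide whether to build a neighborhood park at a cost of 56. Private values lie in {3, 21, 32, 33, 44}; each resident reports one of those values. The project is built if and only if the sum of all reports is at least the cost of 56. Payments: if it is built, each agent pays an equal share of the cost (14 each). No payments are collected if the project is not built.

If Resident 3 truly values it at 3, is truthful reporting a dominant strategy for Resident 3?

Check each profile of the others' reports and compare truth against every alternative report.
Others report (3, 3, 32): truth gives 0, best alternative gives -11.
Others report (3, 3, 33): truth gives 0, best alternative gives -11.
Others report (3, 3, 44): truth gives 0, best alternative gives -11.
Others report (3, 21, 21): truth gives 0, best alternative gives -11.
Others report (3, 32, 3): truth gives 0, best alternative gives -11.
Others report (3, 33, 3): truth gives 0, best alternative gives -11.
(Remaining 119 profiles checked similarly; truth is weakly best in each.)
In every case the truthful report is at least as good as any alternative, so it is a dominant strategy.

Yes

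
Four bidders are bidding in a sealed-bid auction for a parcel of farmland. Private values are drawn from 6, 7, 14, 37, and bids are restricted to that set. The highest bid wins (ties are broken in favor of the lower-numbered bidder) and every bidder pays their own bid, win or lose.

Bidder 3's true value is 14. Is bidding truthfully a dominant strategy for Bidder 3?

No

Consider the case where Bidder 1 bids 6, Bidder 2 bids 6 and Bidder 4 bids 6.
Truthful bid 14: wins, pays 14, utility 14 - 14 = 0.
Bid 7 instead: wins, pays 7, utility 14 - 7 = 7.
Since 7 > 0, bidding 7 is strictly better here, so truthful bidding is not dominant.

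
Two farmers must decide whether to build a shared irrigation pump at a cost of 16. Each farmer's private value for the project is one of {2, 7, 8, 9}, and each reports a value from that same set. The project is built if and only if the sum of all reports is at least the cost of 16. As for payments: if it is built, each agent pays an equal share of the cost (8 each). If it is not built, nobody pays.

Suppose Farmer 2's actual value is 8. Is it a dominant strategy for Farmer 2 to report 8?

Check each profile of the others' reports and compare truth against every alternative report.
Others report (2): truth gives 0, best alternative gives 0.
Others report (7): truth gives 0, best alternative gives 0.
Others report (8): truth gives 0, best alternative gives 0.
Others report (9): truth gives 0, best alternative gives 0.
In every case the truthful report is at least as good as any alternative, so it is a dominant strategy.

Yes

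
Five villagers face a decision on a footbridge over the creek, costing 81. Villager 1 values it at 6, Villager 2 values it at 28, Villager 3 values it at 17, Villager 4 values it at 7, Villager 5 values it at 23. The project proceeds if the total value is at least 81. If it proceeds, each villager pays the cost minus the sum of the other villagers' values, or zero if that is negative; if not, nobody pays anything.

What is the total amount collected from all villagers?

81

Total value 81 ≥ cost 81, so it is built.
Villager 1: others sum to 75; max(0, 81 - 75) = 6.
Villager 2: others sum to 53; max(0, 81 - 53) = 28.
Villager 3: others sum to 64; max(0, 81 - 64) = 17.
Villager 4: others sum to 74; max(0, 81 - 74) = 7.
Villager 5: others sum to 58; max(0, 81 - 58) = 23.
Total collected = 6 + 28 + 17 + 7 + 23 = 81.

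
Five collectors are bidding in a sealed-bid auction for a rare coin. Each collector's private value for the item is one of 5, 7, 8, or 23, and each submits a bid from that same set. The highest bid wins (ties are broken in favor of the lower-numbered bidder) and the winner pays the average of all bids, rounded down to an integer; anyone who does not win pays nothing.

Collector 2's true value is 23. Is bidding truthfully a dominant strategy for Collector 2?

No

Consider the case where Collector 1 bids 5, Collector 3 bids 5, Collector 4 bids 5 and Collector 5 bids 5.
Truthful bid 23: wins, pays 8, utility 23 - 8 = 15.
Bid 7 instead: wins, pays 5, utility 23 - 5 = 18.
Since 18 > 15, bidding 7 is strictly better here, so truthful bidding is not dominant.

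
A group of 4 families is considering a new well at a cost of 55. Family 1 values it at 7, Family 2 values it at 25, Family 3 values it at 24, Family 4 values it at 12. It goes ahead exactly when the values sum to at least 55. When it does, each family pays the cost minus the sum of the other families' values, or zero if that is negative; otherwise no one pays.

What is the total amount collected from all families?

Total value 68 ≥ cost 55, so it is built.
Family 1: others sum to 61; max(0, 55 - 61) = 0.
Family 2: others sum to 43; max(0, 55 - 43) = 12.
Family 3: others sum to 44; max(0, 55 - 44) = 11.
Family 4: others sum to 56; max(0, 55 - 56) = 0.
Total collected = 0 + 12 + 11 + 0 = 23.

23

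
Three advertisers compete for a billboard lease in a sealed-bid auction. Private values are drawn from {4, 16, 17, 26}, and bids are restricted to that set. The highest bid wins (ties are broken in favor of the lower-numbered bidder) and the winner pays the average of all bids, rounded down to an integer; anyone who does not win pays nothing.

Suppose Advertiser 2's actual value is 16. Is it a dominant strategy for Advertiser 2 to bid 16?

No

Consider the case where Advertiser 1 bids 4 and Advertiser 3 bids 17.
Truthful bid 16: loses, pays 0, utility 0.
Bid 17 instead: wins, pays 12, utility 16 - 12 = 4.
Since 4 > 0, bidding 17 is strictly better here, so truthful bidding is not dominant.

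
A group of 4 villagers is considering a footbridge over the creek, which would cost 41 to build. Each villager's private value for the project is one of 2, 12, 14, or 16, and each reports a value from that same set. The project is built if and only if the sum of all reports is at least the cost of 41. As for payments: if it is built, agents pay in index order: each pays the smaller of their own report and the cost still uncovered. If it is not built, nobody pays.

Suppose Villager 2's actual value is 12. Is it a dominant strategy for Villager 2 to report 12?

No

Consider the case where Villager 1 reports 12, Villager 3 reports 12 and Villager 4 reports 16.
Truthful report 12: project built, pays 12, utility 12 - 12 = 0.
Report 2 instead: project built, pays 2, utility 12 - 2 = 10.
Since 10 > 0, reporting 2 is strictly better here, so truthful reporting is not dominant.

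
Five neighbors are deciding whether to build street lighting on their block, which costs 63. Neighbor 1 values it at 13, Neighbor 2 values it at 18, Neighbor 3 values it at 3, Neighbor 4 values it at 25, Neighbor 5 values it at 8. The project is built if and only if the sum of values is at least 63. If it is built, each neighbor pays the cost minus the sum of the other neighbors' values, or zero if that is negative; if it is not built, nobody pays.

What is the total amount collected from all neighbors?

48

Total value 67 ≥ cost 63, so it is built.
Neighbor 1: others sum to 54; max(0, 63 - 54) = 9.
Neighbor 2: others sum to 49; max(0, 63 - 49) = 14.
Neighbor 3: others sum to 64; max(0, 63 - 64) = 0.
Neighbor 4: others sum to 42; max(0, 63 - 42) = 21.
Neighbor 5: others sum to 59; max(0, 63 - 59) = 4.
Total collected = 9 + 14 + 0 + 21 + 4 = 48.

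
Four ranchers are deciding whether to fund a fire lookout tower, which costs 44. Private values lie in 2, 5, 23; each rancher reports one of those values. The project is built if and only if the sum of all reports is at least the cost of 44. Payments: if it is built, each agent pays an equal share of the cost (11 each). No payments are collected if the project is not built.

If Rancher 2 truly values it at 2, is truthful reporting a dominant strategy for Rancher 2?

Check each profile of the others' reports and compare truth against every alternative report.
Others report (2, 23, 23): truth gives -9, best alternative gives -9.
Others report (5, 23, 23): truth gives -9, best alternative gives -9.
Others report (23, 2, 23): truth gives -9, best alternative gives -9.
Others report (23, 5, 23): truth gives -9, best alternative gives -9.
Others report (23, 23, 2): truth gives -9, best alternative gives -9.
Others report (23, 23, 5): truth gives -9, best alternative gives -9.
(Remaining 21 profiles checked similarly; truth is weakly best in each.)
In every case the truthful report is at least as good as any alternative, so it is a dominant strategy.

Yes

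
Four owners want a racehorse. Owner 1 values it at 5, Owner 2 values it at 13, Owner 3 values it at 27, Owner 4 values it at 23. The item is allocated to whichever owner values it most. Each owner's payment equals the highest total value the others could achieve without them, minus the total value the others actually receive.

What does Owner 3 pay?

Owner 3 has the highest value and receives the item.
Without Owner 3, the item would go to the next-highest value, 23, so the others could achieve 23.
With Owner 3 present and winning, the others receive nothing, so their total is 0.
Payment = 23 - 0 = 23.

23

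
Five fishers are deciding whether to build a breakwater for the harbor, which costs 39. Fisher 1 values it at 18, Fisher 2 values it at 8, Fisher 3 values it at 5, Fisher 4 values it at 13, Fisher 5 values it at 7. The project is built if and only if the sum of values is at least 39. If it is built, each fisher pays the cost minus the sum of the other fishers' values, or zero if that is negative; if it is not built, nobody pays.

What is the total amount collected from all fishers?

Total value 51 ≥ cost 39, so it is built.
Fisher 1: others sum to 33; max(0, 39 - 33) = 6.
Fisher 2: others sum to 43; max(0, 39 - 43) = 0.
Fisher 3: others sum to 46; max(0, 39 - 46) = 0.
Fisher 4: others sum to 38; max(0, 39 - 38) = 1.
Fisher 5: others sum to 44; max(0, 39 - 44) = 0.
Total collected = 6 + 0 + 0 + 1 + 0 = 7.

7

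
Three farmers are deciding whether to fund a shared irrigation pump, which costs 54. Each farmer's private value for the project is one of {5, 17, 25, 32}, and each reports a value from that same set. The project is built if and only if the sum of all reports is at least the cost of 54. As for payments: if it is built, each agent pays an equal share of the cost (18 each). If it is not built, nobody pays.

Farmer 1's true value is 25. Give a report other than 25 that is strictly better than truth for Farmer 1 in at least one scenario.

Suppose Farmer 2 reports 5 and Farmer 3 reports 17.
Report 25: project not built, utility 0.
Report 32: project built, pays 18, utility 25 - 18 = 7.
So reporting 32 beats truth here (7 > 0).

32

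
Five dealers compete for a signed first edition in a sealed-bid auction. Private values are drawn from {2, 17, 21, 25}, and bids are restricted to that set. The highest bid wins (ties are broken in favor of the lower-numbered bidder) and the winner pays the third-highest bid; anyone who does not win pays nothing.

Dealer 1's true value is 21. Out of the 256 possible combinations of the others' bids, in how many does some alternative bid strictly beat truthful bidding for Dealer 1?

32

Others bid (2, 2, 2, 25): truth gives 0; bid 25 gives 19 > 0. Violating.
Others bid (2, 2, 17, 25): truth gives 0; bid 25 gives 4 > 0. Violating.
Others bid (2, 2, 25, 2): truth gives 0; bid 25 gives 19 > 0. Violating.
Others bid (2, 2, 25, 17): truth gives 0; bid 25 gives 4 > 0. Violating.
Others bid (2, 2, 2, 2): truth gives 19; no alternative beats it.
Others bid (2, 2, 2, 17): truth gives 19; no alternative beats it.
(Checking all 256 profiles: 32 have a profitable deviation, 224 do not.)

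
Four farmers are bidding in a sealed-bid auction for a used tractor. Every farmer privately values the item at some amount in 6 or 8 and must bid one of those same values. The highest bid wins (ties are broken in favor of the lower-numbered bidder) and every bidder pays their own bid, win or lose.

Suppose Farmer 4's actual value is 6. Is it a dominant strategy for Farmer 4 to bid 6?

No

Consider the case where Farmer 1 bids 6, Farmer 2 bids 6 and Farmer 3 bids 6.
Truthful bid 6: loses but pays 6, utility -6.
Bid 8 instead: wins, pays 8, utility 6 - 8 = -2.
Since -2 > -6, bidding 8 is strictly better here, so truthful bidding is not dominant.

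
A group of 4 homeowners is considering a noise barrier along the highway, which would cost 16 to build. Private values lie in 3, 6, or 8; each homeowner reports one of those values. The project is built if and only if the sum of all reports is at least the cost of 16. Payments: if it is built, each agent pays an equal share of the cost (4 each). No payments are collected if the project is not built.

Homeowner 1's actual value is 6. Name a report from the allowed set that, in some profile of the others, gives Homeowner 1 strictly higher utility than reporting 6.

Suppose Homeowner 2 reports 3, Homeowner 3 reports 3 and Homeowner 4 reports 3.
Report 6: project not built, utility 0.
Report 8: project built, pays 4, utility 6 - 4 = 2.
So reporting 8 beats truth here (2 > 0).

8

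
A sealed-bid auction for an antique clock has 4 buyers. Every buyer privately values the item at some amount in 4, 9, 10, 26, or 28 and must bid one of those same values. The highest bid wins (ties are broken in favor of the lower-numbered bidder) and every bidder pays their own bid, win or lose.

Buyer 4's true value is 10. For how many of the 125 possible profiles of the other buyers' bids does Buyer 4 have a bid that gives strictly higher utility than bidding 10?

118

Others bid (4, 4, 4): truth gives 0; bid 9 gives 1 > 0. Violating.
Others bid (4, 4, 10): truth gives -10; bid 4 gives -4 > -10. Violating.
Others bid (4, 4, 26): truth gives -10; bid 4 gives -4 > -10. Violating.
Others bid (4, 4, 28): truth gives -10; bid 4 gives -4 > -10. Violating.
Others bid (4, 4, 9): truth gives 0; no alternative beats it.
Others bid (4, 9, 4): truth gives 0; no alternative beats it.
(Checking all 125 profiles: 118 have a profitable deviation, 7 do not.)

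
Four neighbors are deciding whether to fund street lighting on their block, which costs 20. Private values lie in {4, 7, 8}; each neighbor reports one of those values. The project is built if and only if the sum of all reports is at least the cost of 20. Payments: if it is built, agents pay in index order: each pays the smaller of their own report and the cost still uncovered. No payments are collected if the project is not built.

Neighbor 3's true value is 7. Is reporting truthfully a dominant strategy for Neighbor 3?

Consider the case where Neighbor 1 reports 4, Neighbor 2 reports 4 and Neighbor 4 reports 8.
Truthful report 7: project built, pays 7, utility 7 - 7 = 0.
Report 4 instead: project built, pays 4, utility 7 - 4 = 3.
Since 3 > 0, reporting 4 is strictly better here, so truthful reporting is not dominant.

No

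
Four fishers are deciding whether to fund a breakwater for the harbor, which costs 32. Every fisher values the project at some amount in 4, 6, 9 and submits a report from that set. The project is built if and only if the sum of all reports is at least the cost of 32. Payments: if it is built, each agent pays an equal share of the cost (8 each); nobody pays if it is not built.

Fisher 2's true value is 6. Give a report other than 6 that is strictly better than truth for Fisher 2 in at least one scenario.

4

Suppose Fisher 1 reports 9, Fisher 3 reports 9 and Fisher 4 reports 9.
Report 6: project built, pays 8, utility 6 - 8 = -2.
Report 4: project not built, utility 0.
So reporting 4 beats truth here (0 > -2).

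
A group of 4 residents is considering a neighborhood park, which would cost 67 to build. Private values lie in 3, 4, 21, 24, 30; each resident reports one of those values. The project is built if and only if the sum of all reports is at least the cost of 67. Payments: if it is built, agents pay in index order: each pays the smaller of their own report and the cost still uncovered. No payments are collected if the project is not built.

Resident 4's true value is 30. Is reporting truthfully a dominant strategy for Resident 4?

Check each profile of the others' reports and compare truth against every alternative report.
Others report (4, 4, 30): truth gives 1, best alternative gives 0.
Others report (4, 30, 4): truth gives 1, best alternative gives 0.
Others report (30, 4, 4): truth gives 1, best alternative gives 0.
Others report (21, 21, 30): truth gives 30, best alternative gives 30.
Others report (21, 24, 24): truth gives 30, best alternative gives 30.
Others report (21, 24, 30): truth gives 30, best alternative gives 30.
(Remaining 119 profiles checked similarly; truth is weakly best in each.)
In every case the truthful report is at least as good as any alternative, so it is a dominant strategy.

Yes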